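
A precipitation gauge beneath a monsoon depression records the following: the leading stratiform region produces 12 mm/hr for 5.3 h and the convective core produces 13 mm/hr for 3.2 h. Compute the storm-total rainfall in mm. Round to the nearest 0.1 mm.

Total = Σ Rᵢ Δtᵢ = 12 × 5.3 + 13 × 3.2
      = 63.6 + 41.6 = 105.2 mm.

total ≈ 105.2 mm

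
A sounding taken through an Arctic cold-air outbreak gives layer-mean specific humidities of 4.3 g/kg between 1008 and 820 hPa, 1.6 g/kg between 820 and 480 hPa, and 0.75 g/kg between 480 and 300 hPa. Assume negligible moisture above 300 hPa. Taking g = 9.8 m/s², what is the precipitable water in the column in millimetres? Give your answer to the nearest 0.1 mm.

Precipitable water is the column-integrated vapour mass per unit area: PW = (1/g) Σ q̄ Δp, with q in kg/kg and Δp in Pa (1 kg/m² of water = 1 mm).
Layer 1008–820 hPa: Δp = 188 hPa = 18800 Pa, q̄ = 0.0043 kg/kg → 0.0043 × 18800 / 9.8 = 8.25 mm
Layer 820–480 hPa: Δp = 340 hPa = 34000 Pa, q̄ = 0.0016 kg/kg → 0.0016 × 34000 / 9.8 = 5.55 mm
Layer 480–300 hPa: Δp = 180 hPa = 18000 Pa, q̄ = 0.00075 kg/kg → 0.00075 × 18000 / 9.8 = 1.38 mm
PW = 8.25 + 5.55 + 1.38 = 15.18 ≈ 15.2 mm.

PW ≈ 15.2 mm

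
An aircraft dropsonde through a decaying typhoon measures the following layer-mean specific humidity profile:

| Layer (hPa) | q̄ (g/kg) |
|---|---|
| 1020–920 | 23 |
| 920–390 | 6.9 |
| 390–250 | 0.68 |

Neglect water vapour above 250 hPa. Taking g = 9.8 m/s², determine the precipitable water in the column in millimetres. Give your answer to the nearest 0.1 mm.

PW ≈ 61.8 mm

Precipitable water is the column-integrated vapour mass per unit area: PW = (1/g) Σ q̄ Δp, with q in kg/kg and Δp in Pa (1 kg/m² of water = 1 mm).
Layer 1020–920 hPa: Δp = 100 hPa = 10000 Pa, q̄ = 0.023 kg/kg → 0.023 × 10000 / 9.8 = 23.47 mm
Layer 920–390 hPa: Δp = 530 hPa = 53000 Pa, q̄ = 0.0069 kg/kg → 0.0069 × 53000 / 9.8 = 37.32 mm
Layer 390–250 hPa: Δp = 140 hPa = 14000 Pa, q̄ = 0.00068 kg/kg → 0.00068 × 14000 / 9.8 = 0.97 mm
PW = 23.47 + 37.32 + 0.97 = 61.76 ≈ 61.8 mm.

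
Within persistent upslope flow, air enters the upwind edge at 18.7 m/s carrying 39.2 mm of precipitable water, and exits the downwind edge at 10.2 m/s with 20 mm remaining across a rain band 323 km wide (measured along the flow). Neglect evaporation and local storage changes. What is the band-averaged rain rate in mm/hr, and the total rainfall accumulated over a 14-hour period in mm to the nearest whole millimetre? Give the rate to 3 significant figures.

Column moisture flux per unit crosswind length is F = V × PW.
Inflow: F_in = 18.7 × 39.2 = 733.04 mm·m/s
Outflow: F_out = 10.2 × 20 = 204 mm·m/s
Steady-state rate R = (F_in − F_out)/L = (733.04 − 204) / 323000 m = 1.638e-03 mm/s.
R = 1.638e-03 × 3600 = 5.90 mm/hr.
Over 14 h: total = 5.90 × 14 = 82.6 ≈ 83 mm.

R ≈ 5.90 mm/hr; total ≈ 83 mm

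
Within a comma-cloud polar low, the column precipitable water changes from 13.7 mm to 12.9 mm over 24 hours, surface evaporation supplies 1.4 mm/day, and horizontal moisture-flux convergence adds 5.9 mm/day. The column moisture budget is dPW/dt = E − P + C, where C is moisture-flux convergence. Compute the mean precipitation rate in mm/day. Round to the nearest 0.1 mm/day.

P ≈ 8.1 mm/day

dPW/dt = (12.9 − 13.7) mm / (24/24 day) = -0.800 mm/day.
P = E + C − dPW/dt = 1.4 + (5.9) − (-0.800) = 8.1 mm/day.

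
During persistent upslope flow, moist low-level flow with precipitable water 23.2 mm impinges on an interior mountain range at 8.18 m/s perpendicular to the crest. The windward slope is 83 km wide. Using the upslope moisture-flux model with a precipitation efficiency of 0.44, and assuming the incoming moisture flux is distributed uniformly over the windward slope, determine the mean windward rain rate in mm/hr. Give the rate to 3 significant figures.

R ≈ 3.62 mm/hr

Incoming column moisture flux per unit ridge length: F = V × PW = 8.18 × 23.2 = 189.776 mm·m/s.
Spread over the 83 km slope with efficiency ε = 0.44: R = ε·F/W = 0.44 × 189.776 / 83000 m = 1.006e-03 mm/s.
R = 1.006e-03 × 3600 = 3.62 mm/hr.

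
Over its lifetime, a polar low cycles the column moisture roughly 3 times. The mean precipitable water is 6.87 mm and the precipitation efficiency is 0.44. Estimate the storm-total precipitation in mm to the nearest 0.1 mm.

precipitation ≈ 9.1 mm

Each cycle deposits ε × PW = 0.44 × 6.87 = 3.0228 mm.
Over 3 cycles: 3 × 3.0228 = 9.1 mm.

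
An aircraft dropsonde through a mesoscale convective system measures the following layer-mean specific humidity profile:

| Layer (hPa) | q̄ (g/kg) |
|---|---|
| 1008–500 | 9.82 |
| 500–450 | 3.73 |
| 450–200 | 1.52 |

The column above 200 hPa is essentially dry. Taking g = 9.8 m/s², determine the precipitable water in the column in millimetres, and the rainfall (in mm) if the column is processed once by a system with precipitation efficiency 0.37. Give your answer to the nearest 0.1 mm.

PW ≈ 56.7 mm; rainfall ≈ 21.0 mm

Precipitable water is the column-integrated vapour mass per unit area: PW = (1/g) Σ q̄ Δp, with q in kg/kg and Δp in Pa (1 kg/m² of water = 1 mm).
Layer 1008–500 hPa: Δp = 508 hPa = 50800 Pa, q̄ = 0.00982 kg/kg → 0.00982 × 50800 / 9.8 = 50.90 mm
Layer 500–450 hPa: Δp = 50 hPa = 5000 Pa, q̄ = 0.00373 kg/kg → 0.00373 × 5000 / 9.8 = 1.90 mm
Layer 450–200 hPa: Δp = 250 hPa = 25000 Pa, q̄ = 0.00152 kg/kg → 0.00152 × 25000 / 9.8 = 3.88 mm
PW = 50.90 + 1.90 + 3.88 = 56.68 ≈ 56.7 mm.
Rainfall = ε × PW = 0.37 × 56.7 = 21.0 mm.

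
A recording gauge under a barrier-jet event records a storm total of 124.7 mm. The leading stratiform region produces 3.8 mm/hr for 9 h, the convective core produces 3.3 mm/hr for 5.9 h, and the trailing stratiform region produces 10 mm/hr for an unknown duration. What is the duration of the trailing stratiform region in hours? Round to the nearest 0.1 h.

Known phases: 3.8 × 9 + 3.3 × 5.9 = 34.2 + 19.47 = 53.67 mm.
Remaining depth = 124.7 − 53.67 = 71.03 mm.
Duration = 71.03 / 10 = 7.1 h.

duration ≈ 7.1 h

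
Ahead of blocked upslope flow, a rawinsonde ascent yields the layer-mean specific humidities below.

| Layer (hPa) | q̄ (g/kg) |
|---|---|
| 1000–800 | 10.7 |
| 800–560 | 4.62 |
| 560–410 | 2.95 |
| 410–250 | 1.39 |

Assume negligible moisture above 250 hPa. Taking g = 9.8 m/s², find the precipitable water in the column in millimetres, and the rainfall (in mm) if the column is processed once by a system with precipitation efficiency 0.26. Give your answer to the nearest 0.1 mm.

Precipitable water is the column-integrated vapour mass per unit area: PW = (1/g) Σ q̄ Δp, with q in kg/kg and Δp in Pa (1 kg/m² of water = 1 mm).
Layer 1000–800 hPa: Δp = 200 hPa = 20000 Pa, q̄ = 0.0107 kg/kg → 0.0107 × 20000 / 9.8 = 21.84 mm
Layer 800–560 hPa: Δp = 240 hPa = 24000 Pa, q̄ = 0.00462 kg/kg → 0.00462 × 24000 / 9.8 = 11.31 mm
Layer 560–410 hPa: Δp = 150 hPa = 15000 Pa, q̄ = 0.00295 kg/kg → 0.00295 × 15000 / 9.8 = 4.52 mm
Layer 410–250 hPa: Δp = 160 hPa = 16000 Pa, q̄ = 0.00139 kg/kg → 0.00139 × 16000 / 9.8 = 2.27 mm
PW = 21.84 + 11.31 + 4.52 + 2.27 = 39.94 ≈ 39.9 mm.
Rainfall = ε × PW = 0.26 × 39.9 = 10.4 mm.

PW ≈ 39.9 mm; rainfall ≈ 10.4 mm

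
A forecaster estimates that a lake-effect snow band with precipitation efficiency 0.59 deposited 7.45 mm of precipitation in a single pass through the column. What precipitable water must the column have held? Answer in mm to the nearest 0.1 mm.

PW = precipitation / ε = 7.45 / 0.59 = 12.6 mm.

PW ≈ 12.6 mm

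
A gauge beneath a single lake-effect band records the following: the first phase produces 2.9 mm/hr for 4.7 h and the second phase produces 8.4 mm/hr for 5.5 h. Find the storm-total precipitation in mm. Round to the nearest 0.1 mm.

Total = Σ Rᵢ Δtᵢ = 2.9 × 4.7 + 8.4 × 5.5
      = 13.63 + 46.2 = 59.8 mm.

total ≈ 59.8 mm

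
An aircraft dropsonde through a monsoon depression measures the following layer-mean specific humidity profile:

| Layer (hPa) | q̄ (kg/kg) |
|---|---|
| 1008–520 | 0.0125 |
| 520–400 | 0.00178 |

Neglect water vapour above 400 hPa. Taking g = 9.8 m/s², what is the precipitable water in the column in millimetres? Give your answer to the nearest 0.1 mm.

Precipitable water is the column-integrated vapour mass per unit area: PW = (1/g) Σ q̄ Δp, with q in kg/kg and Δp in Pa (1 kg/m² of water = 1 mm).
Layer 1008–520 hPa: Δp = 488 hPa = 48800 Pa, q̄ = 0.0125 kg/kg → 0.0125 × 48800 / 9.8 = 62.24 mm
Layer 520–400 hPa: Δp = 120 hPa = 12000 Pa, q̄ = 0.00178 kg/kg → 0.00178 × 12000 / 9.8 = 2.18 mm
PW = 62.24 + 2.18 = 64.42 ≈ 64.4 mm.

PW ≈ 64.4 mm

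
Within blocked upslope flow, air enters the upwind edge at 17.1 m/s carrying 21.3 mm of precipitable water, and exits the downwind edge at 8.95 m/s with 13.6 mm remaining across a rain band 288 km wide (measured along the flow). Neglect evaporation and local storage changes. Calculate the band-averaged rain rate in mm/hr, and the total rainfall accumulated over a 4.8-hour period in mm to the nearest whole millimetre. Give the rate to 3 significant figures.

R ≈ 3.03 mm/hr; total ≈ 15 mm

Column moisture flux per unit crosswind length is F = V × PW.
Inflow: F_in = 17.1 × 21.3 = 364.23 mm·m/s
Outflow: F_out = 8.95 × 13.6 = 121.72 mm·m/s
Steady-state rate R = (F_in − F_out)/L = (364.23 − 121.72) / 288000 m = 8.420e-04 mm/s.
R = 8.420e-04 × 3600 = 3.03 mm/hr.
Over 4.8 h: total = 3.03 × 4.8 = 14.544 ≈ 15 mm.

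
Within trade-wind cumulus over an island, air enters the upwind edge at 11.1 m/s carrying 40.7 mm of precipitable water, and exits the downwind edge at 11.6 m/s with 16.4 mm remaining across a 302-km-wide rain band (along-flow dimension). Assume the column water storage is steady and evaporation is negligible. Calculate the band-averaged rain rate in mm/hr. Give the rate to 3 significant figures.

Column moisture flux per unit crosswind length is F = V × PW.
Inflow: F_in = 11.1 × 40.7 = 451.77 mm·m/s
Outflow: F_out = 11.6 × 16.4 = 190.24 mm·m/s
Steady-state rate R = (F_in − F_out)/L = (451.77 − 190.24) / 302000 m = 8.660e-04 mm/s.
R = 8.660e-04 × 3600 = 3.12 mm/hr.

R ≈ 3.12 mm/hr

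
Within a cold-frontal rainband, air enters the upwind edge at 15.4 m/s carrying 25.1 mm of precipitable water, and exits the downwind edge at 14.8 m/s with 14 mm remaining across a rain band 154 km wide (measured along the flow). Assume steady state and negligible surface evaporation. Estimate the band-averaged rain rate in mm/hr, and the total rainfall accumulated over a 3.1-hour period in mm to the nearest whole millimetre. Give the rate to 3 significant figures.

R ≈ 4.19 mm/hr; total ≈ 13 mm

Column moisture flux per unit crosswind length is F = V × PW.
Inflow: F_in = 15.4 × 25.1 = 386.54 mm·m/s
Outflow: F_out = 14.8 × 14 = 207.2 mm·m/s
Steady-state rate R = (F_in − F_out)/L = (386.54 − 207.2) / 154000 m = 1.165e-03 mm/s.
R = 1.165e-03 × 3600 = 4.19 mm/hr.
Over 3.1 h: total = 4.19 × 3.1 = 12.989 ≈ 13 mm.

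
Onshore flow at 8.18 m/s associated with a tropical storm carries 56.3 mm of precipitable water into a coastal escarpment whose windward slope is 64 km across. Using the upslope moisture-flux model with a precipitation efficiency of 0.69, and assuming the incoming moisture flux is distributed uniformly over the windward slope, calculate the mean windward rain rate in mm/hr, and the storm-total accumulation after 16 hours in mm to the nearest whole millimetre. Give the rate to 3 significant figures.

R ≈ 17.9 mm/hr; total ≈ 286 mm

Incoming column moisture flux per unit ridge length: F = V × PW = 8.18 × 56.3 = 460.534 mm·m/s.
Spread over the 64 km slope with efficiency ε = 0.69: R = ε·F/W = 0.69 × 460.534 / 64000 m = 4.965e-03 mm/s.
R = 4.965e-03 × 3600 = 17.9 mm/hr.
Over 16 h: total = 17.9 × 16 = 286.4 ≈ 286 mm.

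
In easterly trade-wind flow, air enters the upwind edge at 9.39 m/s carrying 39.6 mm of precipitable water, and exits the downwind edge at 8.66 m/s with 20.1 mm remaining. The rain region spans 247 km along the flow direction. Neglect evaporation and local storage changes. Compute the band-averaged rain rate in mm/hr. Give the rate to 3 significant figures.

Column moisture flux per unit crosswind length is F = V × PW.
Inflow: F_in = 9.39 × 39.6 = 371.844 mm·m/s
Outflow: F_out = 8.66 × 20.1 = 174.066 mm·m/s
Steady-state rate R = (F_in − F_out)/L = (371.844 − 174.066) / 247000 m = 8.007e-04 mm/s.
R = 8.007e-04 × 3600 = 2.88 mm/hr.

R ≈ 2.88 mm/hr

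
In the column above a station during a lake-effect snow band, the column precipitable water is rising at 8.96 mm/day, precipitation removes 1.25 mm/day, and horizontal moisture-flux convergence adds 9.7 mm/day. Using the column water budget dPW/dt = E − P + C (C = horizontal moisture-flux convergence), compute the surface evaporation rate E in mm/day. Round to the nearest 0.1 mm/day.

E ≈ 0.5 mm/day

dPW/dt = +8.96 mm/day.
E = dPW/dt + P − C = (+8.96) + 1.25 − (9.7) = 0.5 mm/day.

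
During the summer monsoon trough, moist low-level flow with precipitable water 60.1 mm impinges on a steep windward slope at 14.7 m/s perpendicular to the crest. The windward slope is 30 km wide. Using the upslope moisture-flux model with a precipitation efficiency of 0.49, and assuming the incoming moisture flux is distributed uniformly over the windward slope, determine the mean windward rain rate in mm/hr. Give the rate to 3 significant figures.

R ≈ 51.9 mm/hr

Incoming column moisture flux per unit ridge length: F = V × PW = 14.7 × 60.1 = 883.47 mm·m/s.
Spread over the 30 km slope with efficiency ε = 0.49: R = ε·F/W = 0.49 × 883.47 / 30000 m = 1.443e-02 mm/s.
R = 1.443e-02 × 3600 = 51.9 mm/hr.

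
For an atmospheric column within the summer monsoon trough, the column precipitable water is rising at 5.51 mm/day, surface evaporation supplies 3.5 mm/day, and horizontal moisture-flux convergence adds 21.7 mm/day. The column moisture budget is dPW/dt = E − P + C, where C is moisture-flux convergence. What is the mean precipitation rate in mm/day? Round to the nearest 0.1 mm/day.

dPW/dt = +5.51 mm/day.
P = E + C − dPW/dt = 3.5 + (21.7) − (+5.51) = 19.7 mm/day.

P ≈ 19.7 mm/day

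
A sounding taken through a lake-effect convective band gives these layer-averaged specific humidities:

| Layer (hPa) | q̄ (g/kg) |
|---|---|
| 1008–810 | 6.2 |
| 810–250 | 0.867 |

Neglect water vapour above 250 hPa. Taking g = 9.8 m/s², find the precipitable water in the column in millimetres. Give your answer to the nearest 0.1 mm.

Precipitable water is the column-integrated vapour mass per unit area: PW = (1/g) Σ q̄ Δp, with q in kg/kg and Δp in Pa (1 kg/m² of water = 1 mm).
Layer 1008–810 hPa: Δp = 198 hPa = 19800 Pa, q̄ = 0.0062 kg/kg → 0.0062 × 19800 / 9.8 = 12.53 mm
Layer 810–250 hPa: Δp = 560 hPa = 56000 Pa, q̄ = 0.000867 kg/kg → 0.000867 × 56000 / 9.8 = 4.95 mm
PW = 12.53 + 4.95 = 17.48 ≈ 17.5 mm.

PW ≈ 17.5 mm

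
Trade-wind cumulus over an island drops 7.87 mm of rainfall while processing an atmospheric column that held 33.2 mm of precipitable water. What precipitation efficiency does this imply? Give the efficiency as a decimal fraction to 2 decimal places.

ε = rainfall / PW = 7.87 / 33.2 = 0.24.

ε ≈ 0.24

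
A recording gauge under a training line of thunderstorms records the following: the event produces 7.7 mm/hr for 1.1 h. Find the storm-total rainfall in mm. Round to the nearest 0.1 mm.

Total = Σ Rᵢ Δtᵢ = 7.7 × 1.1
      = 8.47 = 8.5 mm.

total ≈ 8.5 mm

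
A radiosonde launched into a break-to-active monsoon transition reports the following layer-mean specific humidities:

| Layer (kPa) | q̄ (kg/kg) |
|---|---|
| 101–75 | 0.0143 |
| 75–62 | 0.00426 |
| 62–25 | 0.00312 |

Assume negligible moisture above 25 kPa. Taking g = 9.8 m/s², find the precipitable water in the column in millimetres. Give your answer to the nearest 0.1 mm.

Precipitable water is the column-integrated vapour mass per unit area: PW = (1/g) Σ q̄ Δp, with q in kg/kg and Δp in Pa (1 kg/m² of water = 1 mm).
Layer 101–75 kPa: Δp = 260 hPa = 26000 Pa, q̄ = 0.0143 kg/kg → 0.0143 × 26000 / 9.8 = 37.94 mm
Layer 75–62 kPa: Δp = 130 hPa = 13000 Pa, q̄ = 0.00426 kg/kg → 0.00426 × 13000 / 9.8 = 5.65 mm
Layer 62–25 kPa: Δp = 370 hPa = 37000 Pa, q̄ = 0.00312 kg/kg → 0.00312 × 37000 / 9.8 = 11.78 mm
PW = 37.94 + 5.65 + 11.78 = 55.37 ≈ 55.4 mm.

PW ≈ 55.4 mm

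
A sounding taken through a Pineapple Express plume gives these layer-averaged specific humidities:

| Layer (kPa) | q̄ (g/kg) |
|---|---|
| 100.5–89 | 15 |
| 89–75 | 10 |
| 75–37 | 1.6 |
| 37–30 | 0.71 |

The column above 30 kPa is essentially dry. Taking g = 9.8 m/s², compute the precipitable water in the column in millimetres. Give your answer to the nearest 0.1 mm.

Precipitable water is the column-integrated vapour mass per unit area: PW = (1/g) Σ q̄ Δp, with q in kg/kg and Δp in Pa (1 kg/m² of water = 1 mm).
Layer 100.5–89 kPa: Δp = 115 hPa = 11500 Pa, q̄ = 0.015 kg/kg → 0.015 × 11500 / 9.8 = 17.60 mm
Layer 89–75 kPa: Δp = 140 hPa = 14000 Pa, q̄ = 0.01 kg/kg → 0.01 × 14000 / 9.8 = 14.29 mm
Layer 75–37 kPa: Δp = 380 hPa = 38000 Pa, q̄ = 0.0016 kg/kg → 0.0016 × 38000 / 9.8 = 6.20 mm
Layer 37–30 kPa: Δp = 70 hPa = 7000 Pa, q̄ = 0.00071 kg/kg → 0.00071 × 7000 / 9.8 = 0.51 mm
PW = 17.60 + 14.29 + 6.20 + 0.51 = 38.60 ≈ 38.6 mm.

PW ≈ 38.6 mm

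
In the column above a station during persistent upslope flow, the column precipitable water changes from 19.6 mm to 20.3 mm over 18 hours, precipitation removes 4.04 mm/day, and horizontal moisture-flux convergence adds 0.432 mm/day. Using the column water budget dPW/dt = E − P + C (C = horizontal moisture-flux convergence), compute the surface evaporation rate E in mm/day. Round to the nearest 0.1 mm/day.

dPW/dt = (20.3 − 19.6) mm / (18/24 day) = +0.933 mm/day.
E = dPW/dt + P − C = (+0.933) + 4.04 − (0.432) = 4.5 mm/day.

E ≈ 4.5 mm/day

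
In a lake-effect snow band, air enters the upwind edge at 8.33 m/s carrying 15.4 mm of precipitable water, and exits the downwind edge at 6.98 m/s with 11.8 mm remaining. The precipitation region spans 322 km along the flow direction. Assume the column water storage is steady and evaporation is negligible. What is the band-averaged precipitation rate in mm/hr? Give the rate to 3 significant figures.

Column moisture flux per unit crosswind length is F = V × PW.
Inflow: F_in = 8.33 × 15.4 = 128.282 mm·m/s
Outflow: F_out = 6.98 × 11.8 = 82.364 mm·m/s
Steady-state rate R = (F_in − F_out)/L = (128.282 − 82.364) / 322000 m = 1.426e-04 mm/s.
R = 1.426e-04 × 3600 = 0.513 mm/hr.

R ≈ 0.513 mm/hr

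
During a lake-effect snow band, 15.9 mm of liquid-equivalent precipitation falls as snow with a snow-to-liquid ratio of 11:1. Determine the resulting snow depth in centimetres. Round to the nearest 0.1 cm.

Snow depth = liquid × ratio = 15.9 mm × 11 = 174.9 mm = 17.5 cm.

snow depth ≈ 17.5 cm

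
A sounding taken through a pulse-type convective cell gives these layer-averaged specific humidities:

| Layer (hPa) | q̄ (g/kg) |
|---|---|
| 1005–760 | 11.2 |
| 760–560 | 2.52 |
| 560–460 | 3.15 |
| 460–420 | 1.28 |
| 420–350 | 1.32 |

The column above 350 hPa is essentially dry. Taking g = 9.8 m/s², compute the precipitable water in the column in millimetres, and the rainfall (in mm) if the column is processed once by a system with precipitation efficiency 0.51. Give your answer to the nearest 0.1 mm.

Precipitable water is the column-integrated vapour mass per unit area: PW = (1/g) Σ q̄ Δp, with q in kg/kg and Δp in Pa (1 kg/m² of water = 1 mm).
Layer 1005–760 hPa: Δp = 245 hPa = 24500 Pa, q̄ = 0.0112 kg/kg → 0.0112 × 24500 / 9.8 = 28.00 mm
Layer 760–560 hPa: Δp = 200 hPa = 20000 Pa, q̄ = 0.00252 kg/kg → 0.00252 × 20000 / 9.8 = 5.14 mm
Layer 560–460 hPa: Δp = 100 hPa = 10000 Pa, q̄ = 0.00315 kg/kg → 0.00315 × 10000 / 9.8 = 3.21 mm
Layer 460–420 hPa: Δp = 40 hPa = 4000 Pa, q̄ = 0.00128 kg/kg → 0.00128 × 4000 / 9.8 = 0.52 mm
Layer 420–350 hPa: Δp = 70 hPa = 7000 Pa, q̄ = 0.00132 kg/kg → 0.00132 × 7000 / 9.8 = 0.94 mm
PW = 28.00 + 5.14 + 3.21 + 0.52 + 0.94 = 37.81 ≈ 37.8 mm.
Rainfall = ε × PW = 0.51 × 37.8 = 19.3 mm.

PW ≈ 37.8 mm; rainfall ≈ 19.3 mm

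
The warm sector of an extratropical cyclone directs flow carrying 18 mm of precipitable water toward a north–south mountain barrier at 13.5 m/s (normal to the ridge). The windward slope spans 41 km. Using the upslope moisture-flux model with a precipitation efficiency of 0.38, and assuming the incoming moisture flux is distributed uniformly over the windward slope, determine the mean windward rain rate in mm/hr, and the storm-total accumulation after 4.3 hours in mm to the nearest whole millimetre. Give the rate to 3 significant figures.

Incoming column moisture flux per unit ridge length: F = V × PW = 13.5 × 18 = 243 mm·m/s.
Spread over the 41 km slope with efficiency ε = 0.38: R = ε·F/W = 0.38 × 243 / 41000 m = 2.252e-03 mm/s.
R = 2.252e-03 × 3600 = 8.11 mm/hr.
Over 4.3 h: total = 8.11 × 4.3 = 34.873 ≈ 35 mm.

R ≈ 8.11 mm/hr; total ≈ 35 mm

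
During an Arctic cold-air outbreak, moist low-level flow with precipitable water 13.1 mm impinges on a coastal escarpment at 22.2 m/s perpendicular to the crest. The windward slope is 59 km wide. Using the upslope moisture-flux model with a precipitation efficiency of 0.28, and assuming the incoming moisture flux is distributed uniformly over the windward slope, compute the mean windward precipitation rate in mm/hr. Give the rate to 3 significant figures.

Incoming column moisture flux per unit ridge length: F = V × PW = 22.2 × 13.1 = 290.82 mm·m/s.
Spread over the 59 km slope with efficiency ε = 0.28: R = ε·F/W = 0.28 × 290.82 / 59000 m = 1.380e-03 mm/s.
R = 1.380e-03 × 3600 = 4.97 mm/hr.

R ≈ 4.97 mm/hr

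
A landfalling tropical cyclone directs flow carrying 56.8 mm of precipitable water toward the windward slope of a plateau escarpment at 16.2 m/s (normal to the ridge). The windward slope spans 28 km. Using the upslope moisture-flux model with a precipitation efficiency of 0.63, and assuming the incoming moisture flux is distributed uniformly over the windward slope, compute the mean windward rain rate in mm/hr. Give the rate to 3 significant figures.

R ≈ 74.5 mm/hr

Incoming column moisture flux per unit ridge length: F = V × PW = 16.2 × 56.8 = 920.16 mm·m/s.
Spread over the 28 km slope with efficiency ε = 0.63: R = ε·F/W = 0.63 × 920.16 / 28000 m = 2.070e-02 mm/s.
R = 2.070e-02 × 3600 = 74.5 mm/hr.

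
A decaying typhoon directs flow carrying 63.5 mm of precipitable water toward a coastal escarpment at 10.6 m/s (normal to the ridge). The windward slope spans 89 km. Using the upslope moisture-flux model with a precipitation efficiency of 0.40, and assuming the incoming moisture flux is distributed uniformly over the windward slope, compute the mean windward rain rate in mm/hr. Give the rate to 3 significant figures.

R ≈ 10.9 mm/hr

Incoming column moisture flux per unit ridge length: F = V × PW = 10.6 × 63.5 = 673.1 mm·m/s.
Spread over the 89 km slope with efficiency ε = 0.40: R = ε·F/W = 0.40 × 673.1 / 89000 m = 3.025e-03 mm/s.
R = 3.025e-03 × 3600 = 10.9 mm/hr.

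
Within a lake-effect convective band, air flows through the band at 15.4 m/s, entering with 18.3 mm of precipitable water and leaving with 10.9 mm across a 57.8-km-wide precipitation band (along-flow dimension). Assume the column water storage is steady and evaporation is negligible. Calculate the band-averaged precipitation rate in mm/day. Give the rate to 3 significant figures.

Column moisture flux per unit crosswind length is F = V × PW.
Inflow: F_in = 15.4 × 18.3 = 281.82 mm·m/s
Outflow: F_out = 15.4 × 10.9 = 167.86 mm·m/s
Steady-state rate R = (F_in − F_out)/L = (281.82 − 167.86) / 57800 m = 1.972e-03 mm/s.
R = 1.972e-03 × 3600 × 24 = 170 mm/day.

R ≈ 170 mm/day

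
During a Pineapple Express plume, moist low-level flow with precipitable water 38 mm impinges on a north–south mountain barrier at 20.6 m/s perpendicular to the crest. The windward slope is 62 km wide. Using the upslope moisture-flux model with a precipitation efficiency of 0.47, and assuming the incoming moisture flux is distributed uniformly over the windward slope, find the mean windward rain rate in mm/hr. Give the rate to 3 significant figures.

R ≈ 21.4 mm/hr

Incoming column moisture flux per unit ridge length: F = V × PW = 20.6 × 38 = 782.8 mm·m/s.
Spread over the 62 km slope with efficiency ε = 0.47: R = ε·F/W = 0.47 × 782.8 / 62000 m = 5.934e-03 mm/s.
R = 5.934e-03 × 3600 = 21.4 mm/hr.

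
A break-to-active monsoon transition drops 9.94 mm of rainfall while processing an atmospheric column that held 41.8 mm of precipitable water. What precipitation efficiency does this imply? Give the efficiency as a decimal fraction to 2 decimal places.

ε = rainfall / PW = 9.94 / 41.8 = 0.24.

ε ≈ 0.24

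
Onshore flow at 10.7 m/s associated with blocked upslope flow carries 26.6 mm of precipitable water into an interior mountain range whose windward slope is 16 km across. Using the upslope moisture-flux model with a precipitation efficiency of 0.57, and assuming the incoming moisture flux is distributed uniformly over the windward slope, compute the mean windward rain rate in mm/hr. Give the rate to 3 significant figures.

Incoming column moisture flux per unit ridge length: F = V × PW = 10.7 × 26.6 = 284.62 mm·m/s.
Spread over the 16 km slope with efficiency ε = 0.57: R = ε·F/W = 0.57 × 284.62 / 16000 m = 1.014e-02 mm/s.
R = 1.014e-02 × 3600 = 36.5 mm/hr.

R ≈ 36.5 mm/hr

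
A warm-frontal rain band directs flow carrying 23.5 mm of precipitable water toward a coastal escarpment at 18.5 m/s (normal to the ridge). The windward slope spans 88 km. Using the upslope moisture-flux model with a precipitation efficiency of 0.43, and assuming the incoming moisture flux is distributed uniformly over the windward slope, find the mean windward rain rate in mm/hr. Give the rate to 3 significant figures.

R ≈ 7.65 mm/hr

Incoming column moisture flux per unit ridge length: F = V × PW = 18.5 × 23.5 = 434.75 mm·m/s.
Spread over the 88 km slope with efficiency ε = 0.43: R = ε·F/W = 0.43 × 434.75 / 88000 m = 2.124e-03 mm/s.
R = 2.124e-03 × 3600 = 7.65 mm/hr.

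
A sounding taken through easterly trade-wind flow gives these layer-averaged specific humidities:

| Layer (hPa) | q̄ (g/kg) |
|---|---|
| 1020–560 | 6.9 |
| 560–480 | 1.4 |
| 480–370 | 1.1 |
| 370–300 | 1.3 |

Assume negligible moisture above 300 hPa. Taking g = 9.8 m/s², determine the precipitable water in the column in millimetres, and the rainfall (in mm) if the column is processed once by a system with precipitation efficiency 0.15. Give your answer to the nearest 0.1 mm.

Precipitable water is the column-integrated vapour mass per unit area: PW = (1/g) Σ q̄ Δp, with q in kg/kg and Δp in Pa (1 kg/m² of water = 1 mm).
Layer 1020–560 hPa: Δp = 460 hPa = 46000 Pa, q̄ = 0.0069 kg/kg → 0.0069 × 46000 / 9.8 = 32.39 mm
Layer 560–480 hPa: Δp = 80 hPa = 8000 Pa, q̄ = 0.0014 kg/kg → 0.0014 × 8000 / 9.8 = 1.14 mm
Layer 480–370 hPa: Δp = 110 hPa = 11000 Pa, q̄ = 0.0011 kg/kg → 0.0011 × 11000 / 9.8 = 1.23 mm
Layer 370–300 hPa: Δp = 70 hPa = 7000 Pa, q̄ = 0.0013 kg/kg → 0.0013 × 7000 / 9.8 = 0.93 mm
PW = 32.39 + 1.14 + 1.23 + 0.93 = 35.69 ≈ 35.7 mm.
Rainfall = ε × PW = 0.15 × 35.7 = 5.4 mm.

PW ≈ 35.7 mm; rainfall ≈ 5.4 mm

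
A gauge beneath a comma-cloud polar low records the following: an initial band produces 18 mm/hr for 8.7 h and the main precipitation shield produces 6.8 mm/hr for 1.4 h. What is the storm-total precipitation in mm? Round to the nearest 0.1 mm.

total ≈ 166.1 mm

Total = Σ Rᵢ Δtᵢ = 18 × 8.7 + 6.8 × 1.4
      = 156.6 + 9.52 = 166.1 mm.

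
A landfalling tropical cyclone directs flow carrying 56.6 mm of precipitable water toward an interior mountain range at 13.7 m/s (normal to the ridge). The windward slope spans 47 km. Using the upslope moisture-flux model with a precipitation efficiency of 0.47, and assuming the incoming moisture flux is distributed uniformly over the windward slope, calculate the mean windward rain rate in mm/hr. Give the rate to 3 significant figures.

R ≈ 27.9 mm/hr

Incoming column moisture flux per unit ridge length: F = V × PW = 13.7 × 56.6 = 775.42 mm·m/s.
Spread over the 47 km slope with efficiency ε = 0.47: R = ε·F/W = 0.47 × 775.42 / 47000 m = 7.754e-03 mm/s.
R = 7.754e-03 × 3600 = 27.9 mm/hr.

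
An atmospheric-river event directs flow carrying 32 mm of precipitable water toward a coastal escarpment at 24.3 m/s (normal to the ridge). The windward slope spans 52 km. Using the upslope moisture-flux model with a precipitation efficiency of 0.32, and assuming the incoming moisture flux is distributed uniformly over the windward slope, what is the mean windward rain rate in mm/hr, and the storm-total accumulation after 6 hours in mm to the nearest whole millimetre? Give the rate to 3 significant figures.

Incoming column moisture flux per unit ridge length: F = V × PW = 24.3 × 32 = 777.6 mm·m/s.
Spread over the 52 km slope with efficiency ε = 0.32: R = ε·F/W = 0.32 × 777.6 / 52000 m = 4.785e-03 mm/s.
R = 4.785e-03 × 3600 = 17.2 mm/hr.
Over 6 h: total = 17.2 × 6 = 103.2 ≈ 103 mm.

R ≈ 17.2 mm/hr; total ≈ 103 mm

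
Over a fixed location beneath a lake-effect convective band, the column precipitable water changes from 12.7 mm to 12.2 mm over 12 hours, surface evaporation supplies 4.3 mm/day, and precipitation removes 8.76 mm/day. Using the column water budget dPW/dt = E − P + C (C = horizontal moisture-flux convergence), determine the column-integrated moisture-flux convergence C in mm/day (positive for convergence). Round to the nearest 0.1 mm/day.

C ≈ 3.5 mm/day

dPW/dt = (12.2 − 12.7) mm / (12/24 day) = -1.000 mm/day.
C = dPW/dt − E + P = (-1.000) − 4.3 + 8.76 = 3.5 mm/day.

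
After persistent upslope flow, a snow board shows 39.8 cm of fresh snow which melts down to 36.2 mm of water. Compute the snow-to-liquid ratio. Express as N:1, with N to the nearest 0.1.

ratio ≈ 11.0

Ratio = snow depth / SWE = 398 mm / 36.2 mm = 11.0, i.e. 11.0:1.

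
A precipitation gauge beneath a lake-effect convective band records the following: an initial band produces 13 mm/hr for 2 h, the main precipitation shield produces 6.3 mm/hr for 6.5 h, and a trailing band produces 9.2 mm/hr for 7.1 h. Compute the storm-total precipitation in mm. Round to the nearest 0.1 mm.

Total = Σ Rᵢ Δtᵢ = 13 × 2 + 6.3 × 6.5 + 9.2 × 7.1
      = 26 + 40.95 + 65.32 = 132.3 mm.

total ≈ 132.3 mm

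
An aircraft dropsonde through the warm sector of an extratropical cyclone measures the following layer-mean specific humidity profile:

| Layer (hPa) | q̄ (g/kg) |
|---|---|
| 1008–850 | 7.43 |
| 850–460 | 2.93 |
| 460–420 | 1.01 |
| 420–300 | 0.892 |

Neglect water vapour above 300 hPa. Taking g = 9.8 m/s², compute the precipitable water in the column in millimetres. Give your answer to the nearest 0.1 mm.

PW ≈ 25.1 mm

Precipitable water is the column-integrated vapour mass per unit area: PW = (1/g) Σ q̄ Δp, with q in kg/kg and Δp in Pa (1 kg/m² of water = 1 mm).
Layer 1008–850 hPa: Δp = 158 hPa = 15800 Pa, q̄ = 0.00743 kg/kg → 0.00743 × 15800 / 9.8 = 11.98 mm
Layer 850–460 hPa: Δp = 390 hPa = 39000 Pa, q̄ = 0.00293 kg/kg → 0.00293 × 39000 / 9.8 = 11.66 mm
Layer 460–420 hPa: Δp = 40 hPa = 4000 Pa, q̄ = 0.00101 kg/kg → 0.00101 × 4000 / 9.8 = 0.41 mm
Layer 420–300 hPa: Δp = 120 hPa = 12000 Pa, q̄ = 0.000892 kg/kg → 0.000892 × 12000 / 9.8 = 1.09 mm
PW = 11.98 + 11.66 + 0.41 + 1.09 = 25.14 ≈ 25.1 mm.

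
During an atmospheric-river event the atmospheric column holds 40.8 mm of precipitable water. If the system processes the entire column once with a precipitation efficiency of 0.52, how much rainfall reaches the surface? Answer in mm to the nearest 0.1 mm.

rainfall ≈ 21.2 mm

Rainfall = ε × PW = 0.52 × 40.8 = 21.2 mm.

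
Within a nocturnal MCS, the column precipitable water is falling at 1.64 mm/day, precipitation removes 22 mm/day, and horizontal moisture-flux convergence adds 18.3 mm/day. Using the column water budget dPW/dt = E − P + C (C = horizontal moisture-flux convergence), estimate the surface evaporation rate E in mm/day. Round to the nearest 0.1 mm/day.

dPW/dt = -1.64 mm/day.
E = dPW/dt + P − C = (-1.64) + 22 − (18.3) = 2.1 mm/day.

E ≈ 2.1 mm/day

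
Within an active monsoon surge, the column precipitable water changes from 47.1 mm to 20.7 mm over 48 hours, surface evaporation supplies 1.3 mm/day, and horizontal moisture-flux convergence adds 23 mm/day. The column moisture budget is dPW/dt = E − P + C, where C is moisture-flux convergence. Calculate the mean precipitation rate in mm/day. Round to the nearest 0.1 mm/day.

dPW/dt = (20.7 − 47.1) mm / (48/24 day) = -13.200 mm/day.
P = E + C − dPW/dt = 1.3 + (23) − (-13.200) = 37.5 mm/day.

P ≈ 37.5 mm/day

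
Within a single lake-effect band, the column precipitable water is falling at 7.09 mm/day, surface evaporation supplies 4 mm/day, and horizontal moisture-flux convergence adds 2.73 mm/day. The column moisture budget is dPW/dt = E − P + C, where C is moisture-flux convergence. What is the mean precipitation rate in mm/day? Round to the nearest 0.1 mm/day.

P ≈ 13.8 mm/day

dPW/dt = -7.09 mm/day.
P = E + C − dPW/dt = 4 + (2.73) − (-7.09) = 13.8 mm/day.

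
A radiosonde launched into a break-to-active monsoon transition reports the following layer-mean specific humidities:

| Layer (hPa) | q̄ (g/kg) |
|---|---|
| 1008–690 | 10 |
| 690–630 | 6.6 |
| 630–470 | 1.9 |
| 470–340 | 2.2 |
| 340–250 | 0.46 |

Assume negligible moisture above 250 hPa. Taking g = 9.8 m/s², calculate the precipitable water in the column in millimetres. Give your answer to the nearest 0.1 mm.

PW ≈ 42.9 mm

Precipitable water is the column-integrated vapour mass per unit area: PW = (1/g) Σ q̄ Δp, with q in kg/kg and Δp in Pa (1 kg/m² of water = 1 mm).
Layer 1008–690 hPa: Δp = 318 hPa = 31800 Pa, q̄ = 0.01 kg/kg → 0.01 × 31800 / 9.8 = 32.45 mm
Layer 690–630 hPa: Δp = 60 hPa = 6000 Pa, q̄ = 0.0066 kg/kg → 0.0066 × 6000 / 9.8 = 4.04 mm
Layer 630–470 hPa: Δp = 160 hPa = 16000 Pa, q̄ = 0.0019 kg/kg → 0.0019 × 16000 / 9.8 = 3.10 mm
Layer 470–340 hPa: Δp = 130 hPa = 13000 Pa, q̄ = 0.0022 kg/kg → 0.0022 × 13000 / 9.8 = 2.92 mm
Layer 340–250 hPa: Δp = 90 hPa = 9000 Pa, q̄ = 0.00046 kg/kg → 0.00046 × 9000 / 9.8 = 0.42 mm
PW = 32.45 + 4.04 + 3.10 + 2.92 + 0.42 = 42.93 ≈ 42.9 mm.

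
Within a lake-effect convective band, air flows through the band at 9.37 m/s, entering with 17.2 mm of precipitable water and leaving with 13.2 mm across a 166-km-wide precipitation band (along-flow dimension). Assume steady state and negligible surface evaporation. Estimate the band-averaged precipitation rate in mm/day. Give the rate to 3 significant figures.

R ≈ 19.5 mm/day

Column moisture flux per unit crosswind length is F = V × PW.
Inflow: F_in = 9.37 × 17.2 = 161.164 mm·m/s
Outflow: F_out = 9.37 × 13.2 = 123.684 mm·m/s
Steady-state rate R = (F_in − F_out)/L = (161.164 − 123.684) / 166000 m = 2.258e-04 mm/s.
R = 2.258e-04 × 3600 × 24 = 19.5 mm/day.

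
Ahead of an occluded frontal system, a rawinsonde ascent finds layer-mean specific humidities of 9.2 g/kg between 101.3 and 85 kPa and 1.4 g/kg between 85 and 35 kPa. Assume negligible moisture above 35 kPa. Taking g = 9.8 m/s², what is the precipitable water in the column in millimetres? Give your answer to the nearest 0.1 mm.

Precipitable water is the column-integrated vapour mass per unit area: PW = (1/g) Σ q̄ Δp, with q in kg/kg and Δp in Pa (1 kg/m² of water = 1 mm).
Layer 101.3–85 kPa: Δp = 163 hPa = 16300 Pa, q̄ = 0.0092 kg/kg → 0.0092 × 16300 / 9.8 = 15.30 mm
Layer 85–35 kPa: Δp = 500 hPa = 50000 Pa, q̄ = 0.0014 kg/kg → 0.0014 × 50000 / 9.8 = 7.14 mm
PW = 15.30 + 7.14 = 22.44 ≈ 22.4 mm.

PW ≈ 22.4 mm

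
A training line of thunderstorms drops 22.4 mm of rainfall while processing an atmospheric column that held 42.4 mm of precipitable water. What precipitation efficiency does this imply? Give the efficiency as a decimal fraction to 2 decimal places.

ε ≈ 0.53

ε = rainfall / PW = 22.4 / 42.4 = 0.53.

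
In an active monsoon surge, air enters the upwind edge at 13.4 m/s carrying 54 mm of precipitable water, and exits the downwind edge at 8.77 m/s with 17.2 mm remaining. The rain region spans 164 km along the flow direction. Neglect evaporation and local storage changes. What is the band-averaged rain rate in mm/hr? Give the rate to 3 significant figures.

R ≈ 12.6 mm/hr

Column moisture flux per unit crosswind length is F = V × PW.
Inflow: F_in = 13.4 × 54 = 723.6 mm·m/s
Outflow: F_out = 8.77 × 17.2 = 150.844 mm·m/s
Steady-state rate R = (F_in − F_out)/L = (723.6 − 150.844) / 164000 m = 3.492e-03 mm/s.
R = 3.492e-03 × 3600 = 12.6 mm/hr.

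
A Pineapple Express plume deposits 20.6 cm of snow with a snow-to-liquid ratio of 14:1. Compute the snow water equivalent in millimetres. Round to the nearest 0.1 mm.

SWE ≈ 14.7 mm

SWE = snow depth / ratio = 20.6 cm / 14 = 1.471 cm = 14.7 mm.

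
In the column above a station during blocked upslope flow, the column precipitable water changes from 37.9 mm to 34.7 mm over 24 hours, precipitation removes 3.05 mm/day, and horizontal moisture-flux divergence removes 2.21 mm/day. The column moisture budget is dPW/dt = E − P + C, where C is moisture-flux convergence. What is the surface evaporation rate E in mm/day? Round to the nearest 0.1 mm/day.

dPW/dt = (34.7 − 37.9) mm / (24/24 day) = -3.200 mm/day.
E = dPW/dt + P − C = (-3.200) + 3.05 − (-2.21) = 2.1 mm/day.

E ≈ 2.1 mm/day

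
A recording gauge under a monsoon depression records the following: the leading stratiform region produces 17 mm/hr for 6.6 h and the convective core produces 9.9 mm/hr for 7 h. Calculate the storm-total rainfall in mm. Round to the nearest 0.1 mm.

Total = Σ Rᵢ Δtᵢ = 17 × 6.6 + 9.9 × 7
      = 112.2 + 69.3 = 181.5 mm.

total ≈ 181.5 mm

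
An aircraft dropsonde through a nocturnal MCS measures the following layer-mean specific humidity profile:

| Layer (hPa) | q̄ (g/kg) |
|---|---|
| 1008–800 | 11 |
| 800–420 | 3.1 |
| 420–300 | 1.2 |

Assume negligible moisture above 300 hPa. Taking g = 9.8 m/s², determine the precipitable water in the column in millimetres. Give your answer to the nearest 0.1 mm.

PW ≈ 36.8 mm

Precipitable water is the column-integrated vapour mass per unit area: PW = (1/g) Σ q̄ Δp, with q in kg/kg and Δp in Pa (1 kg/m² of water = 1 mm).
Layer 1008–800 hPa: Δp = 208 hPa = 20800 Pa, q̄ = 0.011 kg/kg → 0.011 × 20800 / 9.8 = 23.35 mm
Layer 800–420 hPa: Δp = 380 hPa = 38000 Pa, q̄ = 0.0031 kg/kg → 0.0031 × 38000 / 9.8 = 12.02 mm
Layer 420–300 hPa: Δp = 120 hPa = 12000 Pa, q̄ = 0.0012 kg/kg → 0.0012 × 12000 / 9.8 = 1.47 mm
PW = 23.35 + 12.02 + 1.47 = 36.84 ≈ 36.8 mm.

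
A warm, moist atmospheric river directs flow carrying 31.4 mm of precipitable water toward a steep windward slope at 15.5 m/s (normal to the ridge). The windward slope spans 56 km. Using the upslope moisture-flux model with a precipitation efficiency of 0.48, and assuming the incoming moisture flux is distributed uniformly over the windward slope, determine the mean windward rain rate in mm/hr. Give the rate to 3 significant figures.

R ≈ 15.0 mm/hr

Incoming column moisture flux per unit ridge length: F = V × PW = 15.5 × 31.4 = 486.7 mm·m/s.
Spread over the 56 km slope with efficiency ε = 0.48: R = ε·F/W = 0.48 × 486.7 / 56000 m = 4.172e-03 mm/s.
R = 4.172e-03 × 3600 = 15.0 mm/hr.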